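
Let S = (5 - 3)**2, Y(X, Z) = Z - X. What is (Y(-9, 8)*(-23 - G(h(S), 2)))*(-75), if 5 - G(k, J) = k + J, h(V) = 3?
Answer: 29325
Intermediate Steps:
S = 4 (S = 2**2 = 4)
G(k, J) = 5 - J - k (G(k, J) = 5 - (k + J) = 5 - (J + k) = 5 + (-J - k) = 5 - J - k)
(Y(-9, 8)*(-23 - G(h(S), 2)))*(-75) = ((8 - 1*(-9))*(-23 - (5 - 1*2 - 1*3)))*(-75) = ((8 + 9)*(-23 - (5 - 2 - 3)))*(-75) = (17*(-23 - 1*0))*(-75) = (17*(-23 + 0))*(-75) = (17*(-23))*(-75) = -391*(-75) = 29325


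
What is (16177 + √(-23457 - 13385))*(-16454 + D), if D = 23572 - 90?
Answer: 113691956 + 91364*I*√218 ≈ 1.1369e+8 + 1.349e+6*I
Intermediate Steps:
D = 23482
(16177 + √(-23457 - 13385))*(-16454 + D) = (16177 + √(-23457 - 13385))*(-16454 + 23482) = (16177 + √(-36842))*7028 = (16177 + 13*I*√218)*7028 = 113691956 + 91364*I*√218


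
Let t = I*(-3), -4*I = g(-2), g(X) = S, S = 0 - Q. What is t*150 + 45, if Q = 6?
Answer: -630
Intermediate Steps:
S = -6 (S = 0 - 1*6 = 0 - 6 = -6)
g(X) = -6
I = 3/2 (I = -¼*(-6) = 3/2 ≈ 1.5000)
t = -9/2 (t = (3/2)*(-3) = -9/2 ≈ -4.5000)
t*150 + 45 = -9/2*150 + 45 = -675 + 45 = -630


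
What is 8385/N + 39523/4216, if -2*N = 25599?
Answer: 313682319/35975128 ≈ 8.7194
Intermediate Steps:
N = -25599/2 (N = -½*25599 = -25599/2 ≈ -12800.)
8385/N + 39523/4216 = 8385/(-25599/2) + 39523/4216 = 8385*(-2/25599) + 39523*(1/4216) = -5590/8533 + 39523/4216 = 313682319/35975128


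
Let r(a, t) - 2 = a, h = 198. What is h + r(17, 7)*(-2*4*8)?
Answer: -1018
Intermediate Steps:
r(a, t) = 2 + a
h + r(17, 7)*(-2*4*8) = 198 + (2 + 17)*(-2*4*8) = 198 + 19*(-8*8) = 198 + 19*(-64) = 198 - 1216 = -1018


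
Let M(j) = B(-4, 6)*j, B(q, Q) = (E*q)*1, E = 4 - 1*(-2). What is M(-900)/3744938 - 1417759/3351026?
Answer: -374074099453/896384614742 ≈ -0.41731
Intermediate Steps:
E = 6 (E = 4 + 2 = 6)
B(q, Q) = 6*q (B(q, Q) = (6*q)*1 = 6*q)
M(j) = -24*j (M(j) = (6*(-4))*j = -24*j)
M(-900)/3744938 - 1417759/3351026 = -24*(-900)/3744938 - 1417759/3351026 = 21600*(1/3744938) - 1417759*1/3351026 = 10800/1872469 - 202537/478718 = -374074099453/896384614742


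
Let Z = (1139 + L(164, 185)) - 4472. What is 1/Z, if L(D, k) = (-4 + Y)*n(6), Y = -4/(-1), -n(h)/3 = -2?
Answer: -1/3333 ≈ -0.00030003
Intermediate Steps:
n(h) = 6 (n(h) = -3*(-2) = 6)
Y = 4 (Y = -4*(-1) = 4)
L(D, k) = 0 (L(D, k) = (-4 + 4)*6 = 0*6 = 0)
Z = -3333 (Z = (1139 + 0) - 4472 = 1139 - 4472 = -3333)
1/Z = 1/(-3333) = -1/3333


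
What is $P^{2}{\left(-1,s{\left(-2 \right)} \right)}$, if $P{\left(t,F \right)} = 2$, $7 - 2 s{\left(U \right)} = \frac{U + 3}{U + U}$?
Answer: $4$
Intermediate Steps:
$s{\left(U \right)} = \frac{7}{2} - \frac{3 + U}{4 U}$ ($s{\left(U \right)} = \frac{7}{2} - \frac{\left(U + 3\right) \frac{1}{U + U}}{2} = \frac{7}{2} - \frac{\left(3 + U\right) \frac{1}{2 U}}{2} = \frac{7}{2} - \frac{\frac{1}{2} \frac{1}{U} \left(3 + U\right)}{2} = \frac{7}{2} - \frac{3 + U}{4 U}$)
$P^{2}{\left(-1,s{\left(-2 \right)} \right)} = 2^{2} = 4$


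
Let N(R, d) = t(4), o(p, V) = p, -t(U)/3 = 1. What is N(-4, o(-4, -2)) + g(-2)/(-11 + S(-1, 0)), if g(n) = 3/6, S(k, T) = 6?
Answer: -31/10 ≈ -3.1000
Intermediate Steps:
t(U) = -3 (t(U) = -3*1 = -3)
g(n) = ½ (g(n) = 3*(⅙) = ½)
N(R, d) = -3
N(-4, o(-4, -2)) + g(-2)/(-11 + S(-1, 0)) = -3 + 1/(2*(-11 + 6)) = -3 + (½)/(-5) = -3 + (½)*(-⅕) = -3 - ⅒ = -31/10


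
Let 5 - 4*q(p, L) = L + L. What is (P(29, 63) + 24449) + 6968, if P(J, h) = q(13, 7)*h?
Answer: 125101/4 ≈ 31275.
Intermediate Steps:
q(p, L) = 5/4 - L/2 (q(p, L) = 5/4 - (L + L)/4 = 5/4 - L/2)
P(J, h) = -9*h/4 (P(J, h) = (5/4 - ½*7)*h = (5/4 - 7/2)*h = -9*h/4)
(P(29, 63) + 24449) + 6968 = (-9/4*63 + 24449) + 6968 = (-567/4 + 24449) + 6968 = 97229/4 + 6968 = 125101/4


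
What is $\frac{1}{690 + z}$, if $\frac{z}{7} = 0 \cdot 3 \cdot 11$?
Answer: $\frac{1}{690} \approx 0.0014493$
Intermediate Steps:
$z = 0$ ($z = 7 \cdot 0 \cdot 3 \cdot 11 = 7 \cdot 0 \cdot 11 = 7 \cdot 0 = 0$)
$\frac{1}{690 + z} = \frac{1}{690 + 0} = \frac{1}{690}$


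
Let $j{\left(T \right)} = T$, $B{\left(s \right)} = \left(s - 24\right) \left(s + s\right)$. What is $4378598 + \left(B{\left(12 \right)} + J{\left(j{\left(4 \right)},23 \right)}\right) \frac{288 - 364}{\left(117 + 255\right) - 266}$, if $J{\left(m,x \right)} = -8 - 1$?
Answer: $\frac{232076980}{53} \approx 4.3788 \cdot 10^{6}$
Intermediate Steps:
$B{\left(s \right)} = 2 s \left(-24 + s\right)$ ($B{\left(s \right)} = \left(-24 + s\right) 2 s = 2 s \left(-24 + s\right)$)
$J{\left(m,x \right)} = -9$ ($J{\left(m,x \right)} = -8 - 1 = -9$)
$4378598 + \left(B{\left(12 \right)} + J{\left(j{\left(4 \right)},23 \right)}\right) \frac{288 - 364}{\left(117 + 255\right) - 266} = 4378598 + \left(2 \cdot 12 \left(-24 + 12\right) - 9\right) \frac{288 - 364}{\left(117 + 255\right) - 266} = 4378598 + \left(2 \cdot 12 \left(-12\right) - 9\right) \left(- \frac{76}{372 - 266}\right) = 4378598 + \left(-288 - 9\right) \left(- \frac{76}{106}\right) = 4378598 - 297 \left(\left(-76\right) \frac{1}{106}\right) = 4378598 - - \frac{11286}{53} = 4378598 + \frac{11286}{53} = \frac{232076980}{53}$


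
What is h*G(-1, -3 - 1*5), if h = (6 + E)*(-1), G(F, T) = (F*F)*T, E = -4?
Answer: 16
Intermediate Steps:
G(F, T) = T*F**2 (G(F, T) = F**2*T = T*F**2)
h = -2 (h = (6 - 4)*(-1) = 2*(-1) = -2)
h*G(-1, -3 - 1*5) = -2*(-3 - 1*5)*(-1)**2 = -2*(-3 - 5) = -(-16) = -2*(-8) = 16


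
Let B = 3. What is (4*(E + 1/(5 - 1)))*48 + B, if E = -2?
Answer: -333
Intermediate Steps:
(4*(E + 1/(5 - 1)))*48 + B = (4*(-2 + 1/(5 - 1)))*48 + 3 = (4*(-2 + 1/4))*48 + 3 = (4*(-2 + ¼))*48 + 3 = (4*(-7/4))*48 + 3 = -7*48 + 3 = -336 + 3 = -333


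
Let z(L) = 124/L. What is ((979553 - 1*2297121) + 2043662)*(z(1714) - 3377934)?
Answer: -2101961806577344/857 ≈ -2.4527e+12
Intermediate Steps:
((979553 - 1*2297121) + 2043662)*(z(1714) - 3377934) = ((979553 - 1*2297121) + 2043662)*(124/1714 - 3377934) = ((979553 - 2297121) + 2043662)*(124*(1/1714) - 3377934) = (-1317568 + 2043662)*(62/857 - 3377934) = 726094*(-2894889376/857) = -2101961806577344/857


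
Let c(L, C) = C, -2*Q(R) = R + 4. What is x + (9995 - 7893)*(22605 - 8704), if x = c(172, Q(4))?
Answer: 29219898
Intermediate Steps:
Q(R) = -2 - R/2 (Q(R) = -(R + 4)/2 = -(4 + R)/2 = -2 - R/2)
x = -4 (x = -2 - 1/2*4 = -2 - 2 = -4)
x + (9995 - 7893)*(22605 - 8704) = -4 + (9995 - 7893)*(22605 - 8704) = -4 + 2102*13901 = -4 + 29219902 = 29219898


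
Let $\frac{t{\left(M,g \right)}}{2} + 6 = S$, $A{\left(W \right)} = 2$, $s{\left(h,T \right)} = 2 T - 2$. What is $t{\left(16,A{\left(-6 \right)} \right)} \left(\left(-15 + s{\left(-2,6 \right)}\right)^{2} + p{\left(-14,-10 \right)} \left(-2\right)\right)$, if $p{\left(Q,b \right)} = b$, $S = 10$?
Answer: $360$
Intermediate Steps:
$s{\left(h,T \right)} = -2 + 2 T$
$t{\left(M,g \right)} = 8$ ($t{\left(M,g \right)} = -12 + 2 \cdot 10 = -12 + 20 = 8$)
$t{\left(16,A{\left(-6 \right)} \right)} \left(\left(-15 + s{\left(-2,6 \right)}\right)^{2} + p{\left(-14,-10 \right)} \left(-2\right)\right) = 8 \left(\left(-15 + \left(-2 + 2 \cdot 6\right)\right)^{2} - -20\right) = 8 \left(\left(-15 + \left(-2 + 12\right)\right)^{2} + 20\right) = 8 \left(\left(-15 + 10\right)^{2} + 20\right) = 8 \left(\left(-5\right)^{2} + 20\right) = 8 \left(25 + 20\right) = 8 \cdot 45 = 360$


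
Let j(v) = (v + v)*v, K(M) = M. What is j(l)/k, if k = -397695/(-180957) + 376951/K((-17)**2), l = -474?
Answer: 3916594945116/11387809327 ≈ 343.93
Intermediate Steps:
j(v) = 2*v**2 (j(v) = (2*v)*v = 2*v**2)
k = 22775618654/17432191 (k = -397695/(-180957) + 376951/((-17)**2) = -397695*(-1/180957) + 376951/289 = 132565/60319 + 376951*(1/289) = 132565/60319 + 376951/289 = 22775618654/17432191 ≈ 1306.5)
j(l)/k = (2*(-474)**2)/(22775618654/17432191) = (2*224676)*(17432191/22775618654) = 449352*(17432191/22775618654) = 3916594945116/11387809327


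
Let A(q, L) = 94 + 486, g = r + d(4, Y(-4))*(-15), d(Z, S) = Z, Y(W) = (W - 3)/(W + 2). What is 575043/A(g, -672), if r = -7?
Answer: 575043/580 ≈ 991.45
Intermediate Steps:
Y(W) = (-3 + W)/(2 + W)
g = -67 (g = -7 + 4*(-15) = -7 - 60 = -67)
A(q, L) = 580
575043/A(g, -672) = 575043/580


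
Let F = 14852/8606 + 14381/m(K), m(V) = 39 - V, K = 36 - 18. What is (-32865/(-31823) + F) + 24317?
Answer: 71903679680575/2875621749 ≈ 25005.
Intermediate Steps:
K = 18
F = 62037389/90363 (F = 14852/8606 + 14381/(39 - 1*18) = 14852*(1/8606) + 14381/(39 - 18) = 7426/4303 + 14381/21 = 62037389/90363 ≈ 686.54)
(-32865/(-31823) + F) + 24317 = (-32865/(-31823) + 62037389/90363) + 24317 = (-32865*(-1/31823) + 62037389/90363) + 24317 = (32865/31823 + 62037389/90363) + 24317 = 1977185610142/2875621749 + 24317 = 71903679680575/2875621749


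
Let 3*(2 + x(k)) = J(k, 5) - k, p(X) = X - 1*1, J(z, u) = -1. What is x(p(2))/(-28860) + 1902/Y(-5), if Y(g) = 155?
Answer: 1646764/134199 ≈ 12.271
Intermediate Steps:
p(X) = -1 + X (p(X) = X - 1 = -1 + X)
x(k) = -7/3 - k/3 (x(k) = -2 + (-1 - k)/3 = -2 + (-⅓ - k/3) = -7/3 - k/3)
x(p(2))/(-28860) + 1902/Y(-5) = (-7/3 - (-1 + 2)/3)/(-28860) + 1902/155 = (-7/3 - ⅓*1)*(-1/28860) + 1902*(1/155) = (-7/3 - ⅓)*(-1/28860) + 1902/155 = -8/3*(-1/28860) + 1902/155 = 2/21645 + 1902/155 = 1646764/134199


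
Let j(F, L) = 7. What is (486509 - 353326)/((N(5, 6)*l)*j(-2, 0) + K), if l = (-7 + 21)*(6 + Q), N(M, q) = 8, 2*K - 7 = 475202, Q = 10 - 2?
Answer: 266366/497161 ≈ 0.53577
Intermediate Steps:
Q = 8
K = 475209/2 (K = 7/2 + (1/2)*475202 = 7/2 + 237601 = 475209/2 ≈ 2.3760e+5)
l = 196 (l = (-7 + 21)*(6 + 8) = 14*14 = 196)
(486509 - 353326)/((N(5, 6)*l)*j(-2, 0) + K) = (486509 - 353326)/((8*196)*7 + 475209/2) = 133183/(1568*7 + 475209/2) = 133183/(10976 + 475209/2) = 133183/(497161/2) = 133183*(2/497161) = 266366/497161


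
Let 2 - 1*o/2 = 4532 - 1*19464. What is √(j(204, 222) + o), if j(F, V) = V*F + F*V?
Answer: 2*√30111 ≈ 347.05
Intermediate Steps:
o = 29868 (o = 4 - 2*(4532 - 1*19464) = 4 - 2*(4532 - 19464) = 4 - 2*(-14932) = 4 + 29864 = 29868)
j(F, V) = 2*F*V (j(F, V) = F*V + F*V = 2*F*V)
√(j(204, 222) + o) = √(2*204*222 + 29868) = √(90576 + 29868) = √120444 = 2*√30111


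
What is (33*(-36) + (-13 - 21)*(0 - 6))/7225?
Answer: -984/7225 ≈ -0.13619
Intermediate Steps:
(33*(-36) + (-13 - 21)*(0 - 6))/7225 = (-1188 - 34*(-6))*(1/7225) = (-1188 + 204)*(1/7225) = -984*1/7225 = -984/7225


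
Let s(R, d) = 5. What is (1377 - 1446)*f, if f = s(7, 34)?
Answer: -345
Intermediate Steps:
f = 5
(1377 - 1446)*f = (1377 - 1446)*5 = -69*5 = -345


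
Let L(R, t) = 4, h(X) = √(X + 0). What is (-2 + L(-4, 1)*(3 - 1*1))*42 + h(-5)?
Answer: 252 + I*√5 ≈ 252.0 + 2.2361*I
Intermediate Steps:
h(X) = √X
(-2 + L(-4, 1)*(3 - 1*1))*42 + h(-5) = (-2 + 4*(3 - 1*1))*42 + √(-5) = (-2 + 4*(3 - 1))*42 + I*√5 = (-2 + 4*2)*42 + I*√5 = (-2 + 8)*42 + I*√5 = 6*42 + I*√5 = 252 + I*√5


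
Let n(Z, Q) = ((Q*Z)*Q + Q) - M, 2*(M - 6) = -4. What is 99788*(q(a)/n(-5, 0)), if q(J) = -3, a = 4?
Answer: 74841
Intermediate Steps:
M = 4 (M = 6 + (1/2)*(-4) = 6 - 2 = 4)
n(Z, Q) = -4 + Q + Z*Q**2 (n(Z, Q) = ((Q*Z)*Q + Q) - 1*4 = (Z*Q**2 + Q) - 4 = (Q + Z*Q**2) - 4 = -4 + Q + Z*Q**2)
99788*(q(a)/n(-5, 0)) = 99788*(-3/(-4 + 0 - 5*0**2)) = 99788*(-3/(-4 + 0 - 5*0)) = 99788*(-3/(-4 + 0 + 0)) = 99788*(-3/(-4)) = 99788*(-3*(-1/4)) = 99788*(3/4) = 74841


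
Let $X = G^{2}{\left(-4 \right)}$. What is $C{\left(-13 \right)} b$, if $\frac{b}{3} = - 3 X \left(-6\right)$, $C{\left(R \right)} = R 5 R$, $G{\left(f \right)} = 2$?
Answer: $182520$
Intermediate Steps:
$X = 4$ ($X = 2^{2} = 4$)
$C{\left(R \right)} = 5 R^{2}$ ($C{\left(R \right)} = 5 R R = 5 R^{2}$)
$b = 216$ ($b = 3 \left(-3\right) 4 \left(-6\right) = 3 \left(\left(-12\right) \left(-6\right)\right) = 3 \cdot 72 = 216$)
$C{\left(-13 \right)} b = 5 \left(-13\right)^{2} \cdot 216 = 5 \cdot 169 \cdot 216 = 845 \cdot 216 = 182520$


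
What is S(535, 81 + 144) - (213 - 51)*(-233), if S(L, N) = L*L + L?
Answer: 324506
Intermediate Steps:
S(L, N) = L + L**2 (S(L, N) = L**2 + L = L + L**2)
S(535, 81 + 144) - (213 - 51)*(-233) = 535*(1 + 535) - (213 - 51)*(-233) = 535*536 - 162*(-233) = 286760 - 1*(-37746) = 286760 + 37746 = 324506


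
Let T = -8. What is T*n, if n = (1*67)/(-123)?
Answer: 536/123 ≈ 4.3577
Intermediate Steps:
n = -67/123 (n = 67*(-1/123) = -67/123 ≈ -0.54472)
T*n = -8*(-67/123) = 536/123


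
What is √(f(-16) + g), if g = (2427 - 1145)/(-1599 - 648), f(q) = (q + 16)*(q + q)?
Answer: I*√2880654/2247 ≈ 0.75534*I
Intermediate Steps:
f(q) = 2*q*(16 + q) (f(q) = (16 + q)*(2*q) = 2*q*(16 + q))
g = -1282/2247 (g = 1282/(-2247) = 1282*(-1/2247) = -1282/2247 ≈ -0.57054)
√(f(-16) + g) = √(2*(-16)*(16 - 16) - 1282/2247) = √(2*(-16)*0 - 1282/2247) = √(0 - 1282/2247) = √(-1282/2247) = I*√2880654/2247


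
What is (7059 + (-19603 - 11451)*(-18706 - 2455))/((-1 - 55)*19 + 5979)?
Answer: 657140753/4915 ≈ 1.3370e+5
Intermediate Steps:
(7059 + (-19603 - 11451)*(-18706 - 2455))/((-1 - 55)*19 + 5979) = (7059 - 31054*(-21161))/(-56*19 + 5979) = (7059 + 657133694)/(-1064 + 5979) = 657140753/4915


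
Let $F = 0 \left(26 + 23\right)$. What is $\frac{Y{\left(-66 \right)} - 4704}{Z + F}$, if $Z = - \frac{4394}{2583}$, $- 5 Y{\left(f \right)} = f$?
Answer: $\frac{30290841}{10985} \approx 2757.5$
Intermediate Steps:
$F = 0$ ($F = 0 \cdot 49 = 0$)
$Y{\left(f \right)} = - \frac{f}{5}$
$Z = - \frac{4394}{2583}$ ($Z = \left(-4394\right) \frac{1}{2583} = - \frac{4394}{2583} \approx -1.7011$)
$\frac{Y{\left(-66 \right)} - 4704}{Z + F} = \frac{\left(- \frac{1}{5}\right) \left(-66\right) - 4704}{- \frac{4394}{2583} + 0} = \frac{\frac{66}{5} - 4704}{- \frac{4394}{2583}} = \left(- \frac{23454}{5}\right) \left(- \frac{2583}{4394}\right) = \frac{30290841}{10985}$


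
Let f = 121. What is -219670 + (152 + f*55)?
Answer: -212863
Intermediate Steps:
-219670 + (152 + f*55) = -219670 + (152 + 121*55) = -219670 + (152 + 6655) = -219670 + 6807 = -212863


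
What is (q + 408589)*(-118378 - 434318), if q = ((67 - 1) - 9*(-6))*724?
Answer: -273843734424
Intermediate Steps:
q = 86880 (q = (66 + 54)*724 = 120*724 = 86880)
(q + 408589)*(-118378 - 434318) = (86880 + 408589)*(-118378 - 434318) = 495469*(-552696) = -273843734424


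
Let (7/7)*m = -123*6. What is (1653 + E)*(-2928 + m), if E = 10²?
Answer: -6426498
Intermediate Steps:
E = 100
m = -738 (m = -123*6 = -738)
(1653 + E)*(-2928 + m) = (1653 + 100)*(-2928 - 738) = 1753*(-3666) = -6426498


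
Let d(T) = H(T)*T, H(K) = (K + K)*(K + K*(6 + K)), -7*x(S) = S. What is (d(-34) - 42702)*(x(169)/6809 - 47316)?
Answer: -670031167782054/6809 ≈ -9.8404e+10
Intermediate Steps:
x(S) = -S/7
H(K) = 2*K*(K + K*(6 + K)) (H(K) = (2*K)*(K + K*(6 + K)) = 2*K*(K + K*(6 + K)))
d(T) = 2*T³*(7 + T) (d(T) = (2*T²*(7 + T))*T = 2*T³*(7 + T))
(d(-34) - 42702)*(x(169)/6809 - 47316) = (2*(-34)³*(7 - 34) - 42702)*(-⅐*169/6809 - 47316) = (2*(-39304)*(-27) - 42702)*(-169/7*1/6809 - 47316) = (2122416 - 42702)*(-169/47663 - 47316) = 2079714*(-2255222677/47663) = -670031167782054/6809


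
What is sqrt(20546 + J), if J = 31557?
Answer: sqrt(52103) ≈ 228.26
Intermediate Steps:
sqrt(20546 + J) = sqrt(20546 + 31557) = sqrt(52103)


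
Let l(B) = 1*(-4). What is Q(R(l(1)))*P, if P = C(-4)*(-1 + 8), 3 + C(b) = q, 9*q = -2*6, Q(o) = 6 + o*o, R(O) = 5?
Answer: -2821/3 ≈ -940.33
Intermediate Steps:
l(B) = -4
Q(o) = 6 + o**2
q = -4/3 (q = (-2*6)/9 = (1/9)*(-12) = -4/3 ≈ -1.3333)
C(b) = -13/3 (C(b) = -3 - 4/3 = -13/3)
P = -91/3 (P = -13*(-1 + 8)/3 = -13/3*7 = -91/3 ≈ -30.333)
Q(R(l(1)))*P = (6 + 5**2)*(-91/3) = (6 + 25)*(-91/3) = 31*(-91/3) = -2821/3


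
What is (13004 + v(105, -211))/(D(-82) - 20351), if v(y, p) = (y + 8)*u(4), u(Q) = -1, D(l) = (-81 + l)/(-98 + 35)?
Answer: -812133/1281950 ≈ -0.63351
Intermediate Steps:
D(l) = 9/7 - l/63 (D(l) = (-81 + l)/(-63) = (-81 + l)*(-1/63) = 9/7 - l/63)
v(y, p) = -8 - y (v(y, p) = (y + 8)*(-1) = (8 + y)*(-1) = -8 - y)
(13004 + v(105, -211))/(D(-82) - 20351) = (13004 + (-8 - 1*105))/((9/7 - 1/63*(-82)) - 20351) = (13004 + (-8 - 105))/((9/7 + 82/63) - 20351) = (13004 - 113)/(163/63 - 20351) = 12891/(-1281950/63) = 12891*(-63/1281950) = -812133/1281950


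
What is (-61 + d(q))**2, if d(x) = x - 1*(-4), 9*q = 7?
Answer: 256036/81 ≈ 3160.9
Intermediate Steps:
q = 7/9 (q = (1/9)*7 = 7/9 ≈ 0.77778)
d(x) = 4 + x (d(x) = x + 4 = 4 + x)
(-61 + d(q))**2 = (-61 + (4 + 7/9))**2 = (-61 + 43/9)**2 = (-506/9)**2 = 256036/81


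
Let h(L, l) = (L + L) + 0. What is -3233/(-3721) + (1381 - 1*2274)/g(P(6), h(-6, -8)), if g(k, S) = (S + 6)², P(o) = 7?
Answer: -52565/2196 ≈ -23.937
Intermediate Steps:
h(L, l) = 2*L (h(L, l) = 2*L + 0 = 2*L)
g(k, S) = (6 + S)²
-3233/(-3721) + (1381 - 1*2274)/g(P(6), h(-6, -8)) = -3233/(-3721) + (1381 - 1*2274)/((6 + 2*(-6))²) = -3233*(-1/3721) + (1381 - 2274)/((6 - 12)²) = 53/61 - 893/((-6)²) = 53/61 - 893/36 = -52565/2196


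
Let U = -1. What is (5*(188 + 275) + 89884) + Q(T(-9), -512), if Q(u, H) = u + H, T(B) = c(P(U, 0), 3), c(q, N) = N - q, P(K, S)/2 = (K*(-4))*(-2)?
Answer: 91706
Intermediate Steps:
P(K, S) = 16*K (P(K, S) = 2*((K*(-4))*(-2)) = 2*(-4*K*(-2)) = 2*(8*K) = 16*K)
T(B) = 19 (T(B) = 3 - 16*(-1) = 3 - 1*(-16) = 3 + 16 = 19)
Q(u, H) = H + u
(5*(188 + 275) + 89884) + Q(T(-9), -512) = (5*(188 + 275) + 89884) + (-512 + 19) = (5*463 + 89884) - 493 = (2315 + 89884) - 493 = 92199 - 493 = 91706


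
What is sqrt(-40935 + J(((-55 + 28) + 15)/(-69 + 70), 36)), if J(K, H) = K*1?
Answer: I*sqrt(40947) ≈ 202.35*I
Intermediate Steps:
J(K, H) = K
sqrt(-40935 + J(((-55 + 28) + 15)/(-69 + 70), 36)) = sqrt(-40935 + ((-55 + 28) + 15)/(-69 + 70)) = sqrt(-40935 + (-27 + 15)/1) = sqrt(-40935 - 12*1) = sqrt(-40935 - 12) = sqrt(-40947) = I*sqrt(40947)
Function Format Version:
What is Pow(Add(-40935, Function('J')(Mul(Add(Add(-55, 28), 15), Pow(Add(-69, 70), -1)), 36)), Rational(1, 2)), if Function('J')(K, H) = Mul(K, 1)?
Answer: Mul(I, Pow(40947, Rational(1, 2))) ≈ Mul(202.35, I)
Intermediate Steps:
Function('J')(K, H) = K
Pow(Add(-40935, Function('J')(Mul(Add(Add(-55, 28), 15), Pow(Add(-69, 70), -1)), 36)), Rational(1, 2)) = Pow(Add(-40935, Mul(Add(Add(-55, 28), 15), Pow(Add(-69, 70), -1))), Rational(1, 2)) = Pow(Add(-40935, Mul(Add(-27, 15), Pow(1, -1))), Rational(1, 2)) = Pow(Add(-40935, Mul(-12, 1)), Rational(1, 2)) = Pow(Add(-40935, -12), Rational(1, 2)) = Pow(-40947, Rational(1, 2)) = Mul(I, Pow(40947, Rational(1, 2)))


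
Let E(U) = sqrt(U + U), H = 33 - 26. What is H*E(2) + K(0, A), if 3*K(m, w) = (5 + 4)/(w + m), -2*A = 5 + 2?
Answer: 92/7 ≈ 13.143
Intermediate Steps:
H = 7
E(U) = sqrt(2)*sqrt(U) (E(U) = sqrt(2*U) = sqrt(2)*sqrt(U))
A = -7/2 (A = -(5 + 2)/2 = -1/2*7 = -7/2 ≈ -3.5000)
K(m, w) = 3/(m + w) (K(m, w) = ((5 + 4)/(w + m))/3 = (9/(m + w))/3 = 3/(m + w))
H*E(2) + K(0, A) = 7*(sqrt(2)*sqrt(2)) + 3/(0 - 7/2) = 7*2 + 3/(-7/2) = 14 + 3*(-2/7) = 14 - 6/7 = 92/7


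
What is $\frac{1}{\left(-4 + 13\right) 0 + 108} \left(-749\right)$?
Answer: $- \frac{749}{108} \approx -6.9352$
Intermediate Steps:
$\frac{1}{\left(-4 + 13\right) 0 + 108} \left(-749\right) = \frac{1}{9 \cdot 0 + 108} \left(-749\right) = \frac{1}{0 + 108} \left(-749\right) = \frac{1}{108} \left(-749\right) = - \frac{749}{108}$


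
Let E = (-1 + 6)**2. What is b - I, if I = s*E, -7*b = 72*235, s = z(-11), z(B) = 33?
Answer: -22695/7 ≈ -3242.1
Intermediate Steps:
s = 33
E = 25 (E = 5**2 = 25)
b = -16920/7 (b = -72*235/7 = -1/7*16920 = -16920/7 ≈ -2417.1)
I = 825 (I = 33*25 = 825)
b - I = -16920/7 - 1*825 = -16920/7 - 825 = -22695/7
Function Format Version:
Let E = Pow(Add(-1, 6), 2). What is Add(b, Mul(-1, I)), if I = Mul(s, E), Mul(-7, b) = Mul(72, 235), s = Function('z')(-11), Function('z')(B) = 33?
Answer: Rational(-22695, 7) ≈ -3242.1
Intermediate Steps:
s = 33
E = 25 (E = Pow(5, 2) = 25)
b = Rational(-16920, 7) (b = Mul(Rational(-1, 7), Mul(72, 235)) = Mul(Rational(-1, 7), 16920) = Rational(-16920, 7) ≈ -2417.1)
I = 825 (I = Mul(33, 25) = 825)
Add(b, Mul(-1, I)) = Add(Rational(-16920, 7), Mul(-1, 825)) = Add(Rational(-16920, 7), -825) = Rational(-22695, 7)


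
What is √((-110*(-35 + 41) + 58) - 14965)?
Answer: I*√15567 ≈ 124.77*I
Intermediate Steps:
√((-110*(-35 + 41) + 58) - 14965) = √((-110*6 + 58) - 14965) = √((-660 + 58) - 14965) = √(-602 - 14965) = √(-15567) = I*√15567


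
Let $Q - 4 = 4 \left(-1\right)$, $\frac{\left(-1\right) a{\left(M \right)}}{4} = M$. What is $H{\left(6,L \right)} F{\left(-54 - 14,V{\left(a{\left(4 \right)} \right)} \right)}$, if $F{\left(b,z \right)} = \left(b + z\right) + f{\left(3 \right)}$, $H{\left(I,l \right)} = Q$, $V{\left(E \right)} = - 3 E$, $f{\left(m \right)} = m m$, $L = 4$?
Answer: $0$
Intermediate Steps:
$f{\left(m \right)} = m^{2}$
$a{\left(M \right)} = - 4 M$
$Q = 0$ ($Q = 4 + 4 \left(-1\right) = 4 - 4 = 0$)
$H{\left(I,l \right)} = 0$
$F{\left(b,z \right)} = 9 + b + z$ ($F{\left(b,z \right)} = \left(b + z\right) + 3^{2} = \left(b + z\right) + 9 = 9 + b + z$)
$H{\left(6,L \right)} F{\left(-54 - 14,V{\left(a{\left(4 \right)} \right)} \right)} = 0 \left(9 - 68 - 3 \left(\left(-4\right) 4\right)\right) = 0 \left(9 - 68 - -48\right) = 0 \left(9 - 68 + 48\right) = 0 \left(-11\right) = 0$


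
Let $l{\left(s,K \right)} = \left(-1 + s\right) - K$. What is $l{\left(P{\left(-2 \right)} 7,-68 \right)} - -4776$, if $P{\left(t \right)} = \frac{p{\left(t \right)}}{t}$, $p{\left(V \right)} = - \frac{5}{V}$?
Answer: $\frac{19337}{4} \approx 4834.3$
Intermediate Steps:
$P{\left(t \right)} = - \frac{5}{t^{2}}$ ($P{\left(t \right)} = \frac{\left(-5\right) \frac{1}{t}}{t} = - \frac{5}{t^{2}}$)
$l{\left(s,K \right)} = -1 + s - K$
$l{\left(P{\left(-2 \right)} 7,-68 \right)} - -4776 = \left(-1 + - \frac{5}{4} \cdot 7 - -68\right) - -4776 = \left(-1 + \left(-5\right) \frac{1}{4} \cdot 7 + 68\right) + 4776 = \left(-1 - \frac{35}{4} + 68\right) + 4776 = \frac{233}{4} + 4776 = \frac{19337}{4}$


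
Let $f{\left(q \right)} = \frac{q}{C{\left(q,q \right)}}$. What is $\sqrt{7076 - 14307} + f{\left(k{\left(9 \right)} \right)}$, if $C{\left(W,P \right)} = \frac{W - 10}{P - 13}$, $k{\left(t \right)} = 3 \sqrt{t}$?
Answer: $36 + i \sqrt{7231} \approx 36.0 + 85.035 i$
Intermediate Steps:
$C{\left(W,P \right)} = \frac{-10 + W}{-13 + P}$
$f{\left(q \right)} = \frac{q \left(-13 + q\right)}{-10 + q}$ ($f{\left(q \right)} = \frac{q}{\frac{1}{-13 + q} \left(-10 + q\right)} = q \frac{-13 + q}{-10 + q} = \frac{q \left(-13 + q\right)}{-10 + q}$)
$\sqrt{7076 - 14307} + f{\left(k{\left(9 \right)} \right)} = \sqrt{7076 - 14307} + \frac{3 \sqrt{9} \left(-13 + 3 \sqrt{9}\right)}{-10 + 3 \sqrt{9}} = \sqrt{-7231} + \frac{3 \cdot 3 \left(-13 + 3 \cdot 3\right)}{-10 + 3 \cdot 3} = i \sqrt{7231} + \frac{9 \left(-13 + 9\right)}{-10 + 9} = i \sqrt{7231} + 9 \frac{1}{-1} \left(-4\right) = i \sqrt{7231} + 9 \left(-1\right) \left(-4\right) = i \sqrt{7231} + 36 = 36 + i \sqrt{7231}$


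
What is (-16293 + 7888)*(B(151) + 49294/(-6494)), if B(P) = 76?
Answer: -1866960625/3247 ≈ -5.7498e+5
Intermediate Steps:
(-16293 + 7888)*(B(151) + 49294/(-6494)) = (-16293 + 7888)*(76 + 49294/(-6494)) = -8405*(76 + 49294*(-1/6494)) = -8405*(76 - 24647/3247) = -8405*222125/3247 = -1866960625/3247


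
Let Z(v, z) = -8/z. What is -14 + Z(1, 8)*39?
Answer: -53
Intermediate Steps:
-14 + Z(1, 8)*39 = -14 - 8/8*39 = -14 - 8*1/8*39 = -14 - 1*39 = -14 - 39 = -53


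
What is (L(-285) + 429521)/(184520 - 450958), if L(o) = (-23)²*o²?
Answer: -21698773/133219 ≈ -162.88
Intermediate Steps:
L(o) = 529*o²
(L(-285) + 429521)/(184520 - 450958) = (529*(-285)² + 429521)/(184520 - 450958) = (529*81225 + 429521)/(-266438) = (42968025 + 429521)*(-1/266438) = 43397546*(-1/266438) = -21698773/133219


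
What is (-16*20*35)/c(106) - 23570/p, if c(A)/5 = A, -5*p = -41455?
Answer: -10535130/439423 ≈ -23.975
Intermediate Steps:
p = 8291 (p = -1/5*(-41455) = 8291)
c(A) = 5*A
(-16*20*35)/c(106) - 23570/p = (-16*20*35)/((5*106)) - 23570/8291 = -320*35/530 - 23570*1/8291 = -11200*1/530 - 23570/8291 = -1120/53 - 23570/8291 = -10535130/439423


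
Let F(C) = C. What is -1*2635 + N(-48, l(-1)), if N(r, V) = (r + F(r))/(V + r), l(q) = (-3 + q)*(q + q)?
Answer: -13163/5 ≈ -2632.6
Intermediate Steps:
l(q) = 2*q*(-3 + q) (l(q) = (-3 + q)*(2*q) = 2*q*(-3 + q))
N(r, V) = 2*r/(V + r) (N(r, V) = (r + r)/(V + r) = (2*r)/(V + r) = 2*r/(V + r))
-1*2635 + N(-48, l(-1)) = -1*2635 + 2*(-48)/(2*(-1)*(-3 - 1) - 48) = -2635 + 2*(-48)/(2*(-1)*(-4) - 48) = -2635 + 2*(-48)/(8 - 48) = -2635 + 2*(-48)/(-40) = -2635 + 2*(-48)*(-1/40) = -2635 + 12/5 = -13163/5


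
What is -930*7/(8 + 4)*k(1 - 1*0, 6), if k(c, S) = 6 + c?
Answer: -7595/2 ≈ -3797.5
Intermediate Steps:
-930*7/(8 + 4)*k(1 - 1*0, 6) = -930*7/(8 + 4)*(6 + (1 - 1*0)) = -930*7/12*(6 + (1 + 0)) = -930*7*(1/12)*(6 + 1) = -1085*7/2 = -930*49/12 = -7595/2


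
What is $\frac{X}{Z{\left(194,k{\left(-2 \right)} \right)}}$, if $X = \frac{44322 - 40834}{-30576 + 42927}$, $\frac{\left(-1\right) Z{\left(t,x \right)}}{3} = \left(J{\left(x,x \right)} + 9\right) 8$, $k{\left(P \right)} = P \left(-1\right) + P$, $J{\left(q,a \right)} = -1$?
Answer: $- \frac{109}{74106} \approx -0.0014709$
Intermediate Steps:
$k{\left(P \right)} = 0$ ($k{\left(P \right)} = - P + P = 0$)
$Z{\left(t,x \right)} = -192$ ($Z{\left(t,x \right)} = - 3 \left(-1 + 9\right) 8 = - 3 \cdot 8 \cdot 8 = \left(-3\right) 64 = -192$)
$X = \frac{3488}{12351} \approx 0.28241$
$\frac{X}{Z{\left(194,k{\left(-2 \right)} \right)}} = \frac{3488}{12351 \left(-192\right)} = \frac{3488}{12351} \left(- \frac{1}{192}\right) = - \frac{109}{74106}$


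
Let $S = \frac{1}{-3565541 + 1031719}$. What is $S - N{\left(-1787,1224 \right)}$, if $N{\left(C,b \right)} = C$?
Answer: $\frac{4527939913}{2533822} \approx 1787.0$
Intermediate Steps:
$S = - \frac{1}{2533822}$ ($S = \frac{1}{-2533822} = - \frac{1}{2533822} \approx -3.9466 \cdot 10^{-7}$)
$S - N{\left(-1787,1224 \right)} = - \frac{1}{2533822} - -1787 = - \frac{1}{2533822} + 1787 = \frac{4527939913}{2533822}$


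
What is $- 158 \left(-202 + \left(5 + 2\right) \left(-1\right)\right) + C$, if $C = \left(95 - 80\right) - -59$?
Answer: $33096$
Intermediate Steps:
$C = 74$ ($C = 15 + 59 = 74$)
$- 158 \left(-202 + \left(5 + 2\right) \left(-1\right)\right) + C = - 158 \left(-202 + \left(5 + 2\right) \left(-1\right)\right) + 74 = - 158 \left(-202 + 7 \left(-1\right)\right) + 74 = - 158 \left(-202 - 7\right) + 74 = \left(-158\right) \left(-209\right) + 74 = 33022 + 74 = 33096$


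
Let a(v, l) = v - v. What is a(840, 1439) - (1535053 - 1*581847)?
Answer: -953206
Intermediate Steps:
a(v, l) = 0
a(840, 1439) - (1535053 - 1*581847) = 0 - (1535053 - 1*581847) = 0 - (1535053 - 581847) = 0 - 1*953206 = 0 - 953206 = -953206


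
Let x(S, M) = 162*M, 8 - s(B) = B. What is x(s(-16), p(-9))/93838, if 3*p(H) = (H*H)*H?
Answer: -19683/46919 ≈ -0.41951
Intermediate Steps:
s(B) = 8 - B
p(H) = H³/3 (p(H) = ((H*H)*H)/3 = (H²*H)/3 = H³/3)
x(s(-16), p(-9))/93838 = (162*((⅓)*(-9)³))/93838 = (162*((⅓)*(-729)))*(1/93838) = (162*(-243))*(1/93838) = -39366*1/93838 = -19683/46919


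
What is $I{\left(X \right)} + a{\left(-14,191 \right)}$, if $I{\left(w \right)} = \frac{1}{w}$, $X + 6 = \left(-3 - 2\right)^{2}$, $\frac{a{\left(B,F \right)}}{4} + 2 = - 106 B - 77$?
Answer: $\frac{106781}{19} \approx 5620.1$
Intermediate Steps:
$a{\left(B,F \right)} = -316 - 424 B$ ($a{\left(B,F \right)} = -8 + 4 \left(- 106 B - 77\right) = -8 + 4 \left(-77 - 106 B\right) = -8 - \left(308 + 424 B\right) = -316 - 424 B$)
$X = 19$ ($X = -6 + \left(-3 - 2\right)^{2} = -6 + \left(-5\right)^{2} = -6 + 25 = 19$)
$I{\left(X \right)} + a{\left(-14,191 \right)} = \frac{1}{19} - -5620 = \frac{1}{19} + \left(-316 + 5936\right) = \frac{1}{19} + 5620 = \frac{106781}{19}$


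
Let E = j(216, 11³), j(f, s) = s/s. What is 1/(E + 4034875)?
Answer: 1/4034876 ≈ 2.4784e-7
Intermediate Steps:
j(f, s) = 1
E = 1
1/(E + 4034875) = 1/(1 + 4034875) = 1/4034876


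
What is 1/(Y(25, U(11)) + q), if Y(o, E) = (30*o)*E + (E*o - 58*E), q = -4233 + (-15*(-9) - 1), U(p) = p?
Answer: 1/3788 ≈ 0.00026399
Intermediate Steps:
q = -4099 (q = -4233 + (135 - 1) = -4233 + 134 = -4099)
Y(o, E) = -58*E + 31*E*o (Y(o, E) = 30*E*o + (-58*E + E*o) = -58*E + 31*E*o)
1/(Y(25, U(11)) + q) = 1/(11*(-58 + 31*25) - 4099) = 1/(11*(-58 + 775) - 4099) = 1/(11*717 - 4099) = 1/(7887 - 4099) = 1/3788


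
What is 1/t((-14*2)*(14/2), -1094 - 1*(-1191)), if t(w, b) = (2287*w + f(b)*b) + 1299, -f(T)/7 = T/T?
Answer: -1/447632 ≈ -2.2340e-6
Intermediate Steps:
f(T) = -7 (f(T) = -7*T/T = -7*1 = -7)
t(w, b) = 1299 - 7*b + 2287*w (t(w, b) = (2287*w - 7*b) + 1299 = (-7*b + 2287*w) + 1299 = 1299 - 7*b + 2287*w)
1/t((-14*2)*(14/2), -1094 - 1*(-1191)) = 1/(1299 - 7*(-1094 - 1*(-1191)) + 2287*((-14*2)*(14/2))) = 1/(1299 - 7*(-1094 + 1191) + 2287*(-392/2)) = 1/(1299 - 7*97 + 2287*(-28*7)) = 1/(1299 - 679 + 2287*(-196)) = 1/(1299 - 679 - 448252) = 1/(-447632) = -1/447632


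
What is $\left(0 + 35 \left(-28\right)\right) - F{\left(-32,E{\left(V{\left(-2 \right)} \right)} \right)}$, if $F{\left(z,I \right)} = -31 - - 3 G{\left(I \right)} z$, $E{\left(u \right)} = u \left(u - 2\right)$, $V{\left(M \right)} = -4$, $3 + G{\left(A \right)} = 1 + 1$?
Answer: $-1045$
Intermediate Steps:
$G{\left(A \right)} = -1$ ($G{\left(A \right)} = -3 + \left(1 + 1\right) = -3 + 2 = -1$)
$E{\left(u \right)} = u \left(-2 + u\right)$
$F{\left(z,I \right)} = -31 - 3 z$ ($F{\left(z,I \right)} = -31 - - 3 \left(- z\right) = -31 - 3 z$)
$\left(0 + 35 \left(-28\right)\right) - F{\left(-32,E{\left(V{\left(-2 \right)} \right)} \right)} = \left(0 + 35 \left(-28\right)\right) - \left(-31 - -96\right) = \left(0 - 980\right) - \left(-31 + 96\right) = -980 - 65 = -1045$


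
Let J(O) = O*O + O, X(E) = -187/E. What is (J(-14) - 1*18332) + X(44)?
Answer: -72617/4 ≈ -18154.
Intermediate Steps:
J(O) = O + O² (J(O) = O² + O = O + O²)
(J(-14) - 1*18332) + X(44) = (-14*(1 - 14) - 1*18332) - 187/44 = (-14*(-13) - 18332) - 187*1/44 = (182 - 18332) - 17/4 = -18150 - 17/4 = -72617/4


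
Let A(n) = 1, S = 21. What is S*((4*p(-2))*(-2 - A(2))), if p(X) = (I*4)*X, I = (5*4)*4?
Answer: 161280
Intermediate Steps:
I = 80 (I = 20*4 = 80)
p(X) = 320*X (p(X) = (80*4)*X = 320*X)
S*((4*p(-2))*(-2 - A(2))) = 21*((4*(320*(-2)))*(-2 - 1*1)) = 21*((4*(-640))*(-2 - 1)) = 21*(-2560*(-3)) = 21*7680 = 161280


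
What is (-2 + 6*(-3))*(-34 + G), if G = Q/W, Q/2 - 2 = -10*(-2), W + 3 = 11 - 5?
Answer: 1160/3 ≈ 386.67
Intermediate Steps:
W = 3 (W = -3 + (11 - 5) = -3 + 6 = 3)
Q = 44 (Q = 4 + 2*(-10*(-2)) = 4 + 2*20 = 4 + 40 = 44)
G = 44/3 ≈ 14.667
(-2 + 6*(-3))*(-34 + G) = (-2 + 6*(-3))*(-34 + 44/3) = (-2 - 18)*(-58/3) = -20*(-58/3) = 1160/3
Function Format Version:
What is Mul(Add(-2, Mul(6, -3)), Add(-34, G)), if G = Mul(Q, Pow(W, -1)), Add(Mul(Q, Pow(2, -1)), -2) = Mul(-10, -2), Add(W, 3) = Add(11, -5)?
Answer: Rational(1160, 3) ≈ 386.67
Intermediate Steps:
W = 3 (W = Add(-3, Add(11, -5)) = Add(-3, 6) = 3)
Q = 44 (Q = Add(4, Mul(2, Mul(-10, -2))) = Add(4, Mul(2, 20)) = Add(4, 40) = 44)
G = Rational(44, 3) (G = Mul(44, Pow(3, -1)) = Mul(44, Rational(1, 3)) = Rational(44, 3) ≈ 14.667)
Mul(Add(-2, Mul(6, -3)), Add(-34, G)) = Mul(Add(-2, Mul(6, -3)), Add(-34, Rational(44, 3))) = Mul(Add(-2, -18), Rational(-58, 3)) = Mul(-20, Rational(-58, 3)) = Rational(1160, 3)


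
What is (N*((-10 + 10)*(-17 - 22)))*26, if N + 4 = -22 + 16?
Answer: 0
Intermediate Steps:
N = -10 (N = -4 + (-22 + 16) = -4 - 6 = -10)
(N*((-10 + 10)*(-17 - 22)))*26 = -10*(-10 + 10)*(-17 - 22)*26 = -0*(-39)*26 = -10*0*26 = 0*26 = 0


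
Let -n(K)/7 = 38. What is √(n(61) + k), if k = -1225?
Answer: I*√1491 ≈ 38.613*I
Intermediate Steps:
n(K) = -266 (n(K) = -7*38 = -266)
√(n(61) + k) = √(-266 - 1225) = √(-1491) = I*√1491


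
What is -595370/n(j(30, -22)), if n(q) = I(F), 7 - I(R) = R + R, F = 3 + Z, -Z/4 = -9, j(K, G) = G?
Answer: 595370/71 ≈ 8385.5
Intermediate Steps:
Z = 36 (Z = -4*(-9) = 36)
F = 39 (F = 3 + 36 = 39)
I(R) = 7 - 2*R (I(R) = 7 - (R + R) = 7 - 2*R)
n(q) = -71 (n(q) = 7 - 2*39 = 7 - 78 = -71)
-595370/n(j(30, -22)) = -595370/(-71) = -595370*(-1/71) = 595370/71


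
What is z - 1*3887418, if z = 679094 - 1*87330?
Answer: -3295654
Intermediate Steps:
z = 591764 (z = 679094 - 87330 = 591764)
z - 1*3887418 = 591764 - 1*3887418 = 591764 - 3887418 = -3295654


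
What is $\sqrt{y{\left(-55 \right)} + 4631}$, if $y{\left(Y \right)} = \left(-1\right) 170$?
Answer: $\sqrt{4461} \approx 66.791$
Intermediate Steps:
$y{\left(Y \right)} = -170$
$\sqrt{y{\left(-55 \right)} + 4631} = \sqrt{-170 + 4631} = \sqrt{4461}$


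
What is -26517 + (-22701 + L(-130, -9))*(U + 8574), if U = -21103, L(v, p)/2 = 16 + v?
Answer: 287250924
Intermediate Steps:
L(v, p) = 32 + 2*v (L(v, p) = 2*(16 + v) = 32 + 2*v)
-26517 + (-22701 + L(-130, -9))*(U + 8574) = -26517 + (-22701 + (32 + 2*(-130)))*(-21103 + 8574) = -26517 + (-22701 + (32 - 260))*(-12529) = -26517 + (-22701 - 228)*(-12529) = -26517 - 22929*(-12529) = -26517 + 287277441 = 287250924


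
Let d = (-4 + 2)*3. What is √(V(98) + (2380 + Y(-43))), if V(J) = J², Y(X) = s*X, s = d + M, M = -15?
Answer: 7*√263 ≈ 113.52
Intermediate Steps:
d = -6 (d = -2*3 = -6)
s = -21 (s = -6 - 15 = -21)
Y(X) = -21*X
√(V(98) + (2380 + Y(-43))) = √(98² + (2380 - 21*(-43))) = √(9604 + (2380 + 903)) = √(9604 + 3283) = √12887 = 7*√263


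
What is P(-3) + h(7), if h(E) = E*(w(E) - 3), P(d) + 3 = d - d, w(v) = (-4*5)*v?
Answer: -1004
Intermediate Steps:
w(v) = -20*v
P(d) = -3 (P(d) = -3 + (d - d) = -3 + 0 = -3)
h(E) = E*(-3 - 20*E) (h(E) = E*(-20*E - 3) = E*(-3 - 20*E))
P(-3) + h(7) = -3 - 1*7*(3 + 20*7) = -3 - 1*7*(3 + 140) = -3 - 1*7*143 = -3 - 1001 = -1004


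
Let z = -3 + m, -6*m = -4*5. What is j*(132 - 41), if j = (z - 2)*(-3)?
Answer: 455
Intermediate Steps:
m = 10/3 (m = -(-2)*5/3 = -⅙*(-20) = 10/3 ≈ 3.3333)
z = ⅓ (z = -3 + 10/3 = ⅓ ≈ 0.33333)
j = 5 (j = (⅓ - 2)*(-3) = -5/3*(-3) = 5)
j*(132 - 41) = 5*(132 - 41) = 5*91 = 455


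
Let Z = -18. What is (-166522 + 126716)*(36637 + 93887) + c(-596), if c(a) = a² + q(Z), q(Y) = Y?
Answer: -5195283146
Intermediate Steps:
c(a) = -18 + a² (c(a) = a² - 18 = -18 + a²)
(-166522 + 126716)*(36637 + 93887) + c(-596) = (-166522 + 126716)*(36637 + 93887) + (-18 + (-596)²) = -39806*130524 + (-18 + 355216) = -5195638344 + 355198 = -5195283146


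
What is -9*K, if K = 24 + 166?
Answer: -1710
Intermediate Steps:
K = 190
-9*K = -9*190 = -1710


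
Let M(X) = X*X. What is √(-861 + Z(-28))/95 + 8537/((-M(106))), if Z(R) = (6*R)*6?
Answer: -8537/11236 + I*√1869/95 ≈ -0.75979 + 0.45507*I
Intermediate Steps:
M(X) = X²
Z(R) = 36*R
√(-861 + Z(-28))/95 + 8537/((-M(106))) = √(-861 + 36*(-28))/95 + 8537/((-1*106²)) = √(-861 - 1008)*(1/95) + 8537/((-1*11236)) = √(-1869)*(1/95) + 8537/(-11236) = (I*√1869)*(1/95) + 8537*(-1/11236) = I*√1869/95 - 8537/11236 = -8537/11236 + I*√1869/95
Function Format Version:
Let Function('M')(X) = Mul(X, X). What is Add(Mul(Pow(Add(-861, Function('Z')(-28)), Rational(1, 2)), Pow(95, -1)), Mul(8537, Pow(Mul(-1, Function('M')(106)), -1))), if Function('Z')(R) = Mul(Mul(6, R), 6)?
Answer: Add(Rational(-8537, 11236), Mul(Rational(1, 95), I, Pow(1869, Rational(1, 2)))) ≈ Add(-0.75979, Mul(0.45507, I))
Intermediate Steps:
Function('M')(X) = Pow(X, 2)
Function('Z')(R) = Mul(36, R)
Add(Mul(Pow(Add(-861, Function('Z')(-28)), Rational(1, 2)), Pow(95, -1)), Mul(8537, Pow(Mul(-1, Function('M')(106)), -1))) = Add(Mul(Pow(Add(-861, Mul(36, -28)), Rational(1, 2)), Pow(95, -1)), Mul(8537, Pow(Mul(-1, Pow(106, 2)), -1))) = Add(Mul(Pow(Add(-861, -1008), Rational(1, 2)), Rational(1, 95)), Mul(8537, Pow(Mul(-1, 11236), -1))) = Add(Mul(Pow(-1869, Rational(1, 2)), Rational(1, 95)), Mul(8537, Pow(-11236, -1))) = Add(Mul(Mul(I, Pow(1869, Rational(1, 2))), Rational(1, 95)), Mul(8537, Rational(-1, 11236))) = Add(Mul(Rational(1, 95), I, Pow(1869, Rational(1, 2))), Rational(-8537, 11236)) = Add(Rational(-8537, 11236), Mul(Rational(1, 95), I, Pow(1869, Rational(1, 2))))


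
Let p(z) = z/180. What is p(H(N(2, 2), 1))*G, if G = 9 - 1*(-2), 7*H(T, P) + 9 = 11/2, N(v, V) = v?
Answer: -11/360 ≈ -0.030556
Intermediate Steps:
H(T, P) = -1/2 (H(T, P) = -9/7 + (11/2)/7 = -9/7 + (11*(1/2))/7 = -9/7 + (1/7)*(11/2) = -9/7 + 11/14 = -1/2)
G = 11 (G = 9 + 2 = 11)
p(z) = z/180 (p(z) = z*(1/180) = z/180)
p(H(N(2, 2), 1))*G = ((1/180)*(-1/2))*11 = -1/360*11 = -11/360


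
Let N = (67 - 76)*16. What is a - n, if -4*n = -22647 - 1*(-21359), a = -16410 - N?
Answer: -16588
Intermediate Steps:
N = -144 (N = -9*16 = -144)
a = -16266 (a = -16410 - 1*(-144) = -16410 + 144 = -16266)
n = 322 (n = -(-22647 - 1*(-21359))/4 = -(-22647 + 21359)/4 = -1/4*(-1288) = 322)
a - n = -16266 - 1*322 = -16266 - 322 = -16588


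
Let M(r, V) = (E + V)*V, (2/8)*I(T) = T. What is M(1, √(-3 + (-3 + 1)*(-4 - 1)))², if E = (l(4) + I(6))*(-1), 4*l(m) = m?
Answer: 4424 - 350*√7 ≈ 3498.0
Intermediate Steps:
l(m) = m/4
I(T) = 4*T
E = -25 (E = ((¼)*4 + 4*6)*(-1) = (1 + 24)*(-1) = 25*(-1) = -25)
M(r, V) = V*(-25 + V) (M(r, V) = (-25 + V)*V = V*(-25 + V))
M(1, √(-3 + (-3 + 1)*(-4 - 1)))² = (√(-3 + (-3 + 1)*(-4 - 1))*(-25 + √(-3 + (-3 + 1)*(-4 - 1))))² = (√(-3 - 2*(-5))*(-25 + √(-3 - 2*(-5))))² = (√(-3 + 10)*(-25 + √(-3 + 10)))² = (√7*(-25 + √7))² = 7*(-25 + √7)²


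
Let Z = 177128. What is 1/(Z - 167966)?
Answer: 1/9162 ≈ 0.00010915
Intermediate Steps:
1/(Z - 167966) = 1/(177128 - 167966) = 1/9162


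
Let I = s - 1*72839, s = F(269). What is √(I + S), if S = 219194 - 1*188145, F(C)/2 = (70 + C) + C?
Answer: I*√40574 ≈ 201.43*I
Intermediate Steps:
F(C) = 140 + 4*C (F(C) = 2*((70 + C) + C) = 2*(70 + 2*C) = 140 + 4*C)
S = 31049 (S = 219194 - 188145 = 31049)
s = 1216 (s = 140 + 4*269 = 140 + 1076 = 1216)
I = -71623 (I = 1216 - 1*72839 = 1216 - 72839 = -71623)
√(I + S) = √(-71623 + 31049) = √(-40574) = I*√40574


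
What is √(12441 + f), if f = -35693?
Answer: 2*I*√5813 ≈ 152.49*I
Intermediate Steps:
√(12441 + f) = √(12441 - 35693) = √(-23252) = 2*I*√5813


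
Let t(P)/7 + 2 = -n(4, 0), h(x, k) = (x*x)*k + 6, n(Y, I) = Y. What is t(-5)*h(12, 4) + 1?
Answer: -24443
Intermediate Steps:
h(x, k) = 6 + k*x² (h(x, k) = x²*k + 6 = k*x² + 6 = 6 + k*x²)
t(P) = -42 (t(P) = -14 + 7*(-1*4) = -14 + 7*(-4) = -14 - 28 = -42)
t(-5)*h(12, 4) + 1 = -42*(6 + 4*12²) + 1 = -42*(6 + 4*144) + 1 = -42*(6 + 576) + 1 = -42*582 + 1 = -24444 + 1 = -24443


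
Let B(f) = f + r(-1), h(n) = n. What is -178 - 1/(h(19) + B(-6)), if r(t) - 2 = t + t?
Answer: -2315/13 ≈ -178.08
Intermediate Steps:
r(t) = 2 + 2*t (r(t) = 2 + (t + t) = 2 + 2*t)
B(f) = f (B(f) = f + (2 + 2*(-1)) = f + (2 - 2) = f + 0 = f)
-178 - 1/(h(19) + B(-6)) = -178 - 1/(19 - 6) = -178 - 1/13 = -2315/13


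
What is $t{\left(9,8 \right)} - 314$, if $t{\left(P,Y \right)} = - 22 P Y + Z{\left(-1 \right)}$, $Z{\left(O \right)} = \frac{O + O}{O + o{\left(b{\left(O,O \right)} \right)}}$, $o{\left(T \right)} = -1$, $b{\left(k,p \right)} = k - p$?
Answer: $-1897$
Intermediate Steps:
$Z{\left(O \right)} = \frac{2 O}{-1 + O}$ ($Z{\left(O \right)} = \frac{O + O}{O - 1} = \frac{2 O}{-1 + O}$)
$t{\left(P,Y \right)} = 1 - 22 P Y$ ($t{\left(P,Y \right)} = - 22 P Y + 2 \left(-1\right) \frac{1}{-1 - 1} = - 22 P Y + 2 \left(-1\right) \frac{1}{-2} = - 22 P Y + 2 \left(-1\right) \left(- \frac{1}{2}\right) = - 22 P Y + 1 = 1 - 22 P Y$)
$t{\left(9,8 \right)} - 314 = \left(1 - 198 \cdot 8\right) - 314 = \left(1 - 1584\right) - 314 = -1583 - 314 = -1897$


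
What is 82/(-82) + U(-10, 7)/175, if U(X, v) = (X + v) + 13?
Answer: -33/35 ≈ -0.94286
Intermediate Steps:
U(X, v) = 13 + X + v
82/(-82) + U(-10, 7)/175 = 82/(-82) + (13 - 10 + 7)/175 = 82*(-1/82) + 10*(1/175) = -1 + 2/35 = -33/35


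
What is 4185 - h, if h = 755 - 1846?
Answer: 5276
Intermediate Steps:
h = -1091
4185 - h = 4185 - 1*(-1091) = 4185 + 1091 = 5276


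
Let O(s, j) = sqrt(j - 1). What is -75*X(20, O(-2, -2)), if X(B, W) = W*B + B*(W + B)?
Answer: -30000 - 3000*I*sqrt(3) ≈ -30000.0 - 5196.2*I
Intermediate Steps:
O(s, j) = sqrt(-1 + j)
X(B, W) = B*W + B*(B + W)
-75*X(20, O(-2, -2)) = -1500*(20 + 2*sqrt(-1 - 2)) = -1500*(20 + 2*sqrt(-3)) = -1500*(20 + 2*(I*sqrt(3))) = -1500*(20 + 2*I*sqrt(3)) = -75*(400 + 40*I*sqrt(3)) = -30000 - 3000*I*sqrt(3)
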